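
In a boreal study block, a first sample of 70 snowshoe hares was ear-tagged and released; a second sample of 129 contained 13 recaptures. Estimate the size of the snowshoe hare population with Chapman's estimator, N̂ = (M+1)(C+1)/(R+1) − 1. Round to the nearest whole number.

N ≈ 658

N̂ = (70+1)(129+1)/(13+1) − 1 = 71·130/14 − 1
= 9230/14 − 1 ≈ 659.3 − 1 ≈ 658.3 → 658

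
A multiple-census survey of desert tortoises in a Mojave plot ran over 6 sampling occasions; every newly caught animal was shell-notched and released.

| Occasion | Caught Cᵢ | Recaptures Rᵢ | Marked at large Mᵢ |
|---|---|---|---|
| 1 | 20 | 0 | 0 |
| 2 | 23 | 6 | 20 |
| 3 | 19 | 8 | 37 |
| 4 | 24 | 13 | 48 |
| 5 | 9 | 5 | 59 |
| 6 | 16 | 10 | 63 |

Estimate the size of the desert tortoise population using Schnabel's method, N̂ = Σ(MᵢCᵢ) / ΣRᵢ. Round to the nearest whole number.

N ≈ 92

Σ MᵢCᵢ = 0·20 + 20·23 + 37·19 + 48·24 + 59·9 + 63·16 = 0 + 460 + 703 + 1152 + 531 + 1008 = 3854
Σ Rᵢ = 0 + 6 + 8 + 13 + 5 + 10 = 42
N̂ = 3854 / 42 ≈ 91.8 → 92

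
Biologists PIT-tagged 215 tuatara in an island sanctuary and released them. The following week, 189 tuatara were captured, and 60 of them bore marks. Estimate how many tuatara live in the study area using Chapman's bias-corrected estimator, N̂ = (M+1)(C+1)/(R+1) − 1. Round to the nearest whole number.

N ≈ 672

N̂ = (215+1)(189+1)/(60+1) − 1 = 216·190/61 − 1
= 41040/61 − 1 ≈ 672.8 − 1 ≈ 671.8 → 672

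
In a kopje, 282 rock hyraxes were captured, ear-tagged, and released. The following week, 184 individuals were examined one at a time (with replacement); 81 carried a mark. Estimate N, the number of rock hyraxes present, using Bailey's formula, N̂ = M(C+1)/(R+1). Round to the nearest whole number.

N̂ = 282·(184+1)/(81+1) = 282·185/82 = 52170/82 ≈ 636.2 → 636

N ≈ 636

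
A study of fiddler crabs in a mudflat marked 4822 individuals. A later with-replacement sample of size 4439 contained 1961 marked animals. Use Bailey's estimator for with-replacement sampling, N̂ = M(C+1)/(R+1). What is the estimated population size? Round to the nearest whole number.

N ≈ 10,912

N̂ = 4822·(4439+1)/(1961+1) = 4822·4440/1962 = 21409680/1962 ≈ 10912.2 → 10912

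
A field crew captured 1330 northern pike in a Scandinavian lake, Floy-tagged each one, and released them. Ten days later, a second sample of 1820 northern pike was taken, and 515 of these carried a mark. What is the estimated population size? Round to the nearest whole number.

N ≈ 4700

N = (1330 × 1820) / 515 = 2420600 / 515 ≈ 4700.2 → 4700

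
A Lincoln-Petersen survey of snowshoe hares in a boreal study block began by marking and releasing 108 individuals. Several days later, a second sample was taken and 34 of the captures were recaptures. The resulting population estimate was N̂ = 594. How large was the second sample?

C = 187

From N = M·C/R: C = N·R / M = 594·34 / 108 = 20196 / 108 = 187.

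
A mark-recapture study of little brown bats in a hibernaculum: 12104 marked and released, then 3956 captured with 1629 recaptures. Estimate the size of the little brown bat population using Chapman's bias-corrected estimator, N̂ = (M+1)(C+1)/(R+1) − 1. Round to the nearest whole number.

N̂ = (12104+1)(3956+1)/(1629+1) − 1 = 12105·3957/1630 − 1
= 47899485/1630 − 1 ≈ 29386.2 − 1 ≈ 29385.2 → 29385

N ≈ 29,385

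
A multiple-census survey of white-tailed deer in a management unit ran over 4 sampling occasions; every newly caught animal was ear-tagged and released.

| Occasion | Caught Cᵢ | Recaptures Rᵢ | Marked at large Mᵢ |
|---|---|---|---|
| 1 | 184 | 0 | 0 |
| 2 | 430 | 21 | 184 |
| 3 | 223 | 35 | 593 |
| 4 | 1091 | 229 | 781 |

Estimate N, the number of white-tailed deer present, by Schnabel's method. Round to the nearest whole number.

Σ MᵢCᵢ = 0·184 + 184·430 + 593·223 + 781·1091 = 0 + 79120 + 132239 + 852071 = 1063430
Σ Rᵢ = 0 + 21 + 35 + 229 = 285
N̂ = 1063430 / 285 ≈ 3731.3 → 3731

N ≈ 3731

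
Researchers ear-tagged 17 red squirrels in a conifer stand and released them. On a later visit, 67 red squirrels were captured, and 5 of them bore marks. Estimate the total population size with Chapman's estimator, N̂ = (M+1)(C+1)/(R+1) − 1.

N = 203

N̂ = (17+1)(67+1)/(5+1) − 1 = 18·68/6 − 1
= 1224/6 − 1 = 204 − 1 = 203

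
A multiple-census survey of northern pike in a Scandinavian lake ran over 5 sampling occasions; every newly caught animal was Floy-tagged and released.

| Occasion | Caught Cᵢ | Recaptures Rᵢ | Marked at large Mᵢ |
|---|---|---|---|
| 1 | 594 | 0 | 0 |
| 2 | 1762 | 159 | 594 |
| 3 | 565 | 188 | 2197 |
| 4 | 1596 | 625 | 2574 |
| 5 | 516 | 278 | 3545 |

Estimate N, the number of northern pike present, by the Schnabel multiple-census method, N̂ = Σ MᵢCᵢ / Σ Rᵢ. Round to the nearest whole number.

Σ MᵢCᵢ = 0·594 + 594·1762 + 2197·565 + 2574·1596 + 3545·516 = 0 + 1046628 + 1241305 + 4108104 + 1829220 = 8225257
Σ Rᵢ = 0 + 159 + 188 + 625 + 278 = 1250
N̂ = 8225257 / 1250 ≈ 6580.2 → 6580

N ≈ 6580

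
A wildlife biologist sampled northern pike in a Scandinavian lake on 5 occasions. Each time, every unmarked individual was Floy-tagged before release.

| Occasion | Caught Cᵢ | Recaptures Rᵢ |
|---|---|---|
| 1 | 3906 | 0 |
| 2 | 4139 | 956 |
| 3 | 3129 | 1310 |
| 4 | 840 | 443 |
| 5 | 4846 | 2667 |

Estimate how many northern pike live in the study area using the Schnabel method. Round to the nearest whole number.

N ≈ 16,913

Marked at large before each occasion: Mᵢ = Σⱼ<ᵢ (Cⱼ − Rⱼ) → M1=0, M2=3906, M3=7089, M4=8908, M5=9305
Σ MᵢCᵢ = 0·3906 + 3906·4139 + 7089·3129 + 8908·840 + 9305·4846 = 0 + 16166934 + 22181481 + 7482720 + 45092030 = 90923165
Σ Rᵢ = 0 + 956 + 1310 + 443 + 2667 = 5376
N̂ = 90923165 / 5376 ≈ 16912.8 → 16913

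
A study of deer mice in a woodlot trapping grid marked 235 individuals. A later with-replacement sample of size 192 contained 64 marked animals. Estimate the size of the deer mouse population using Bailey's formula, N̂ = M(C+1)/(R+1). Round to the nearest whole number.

N̂ = 235·(192+1)/(64+1) = 235·193/65 = 45355/65 ≈ 697.8 → 698

N ≈ 698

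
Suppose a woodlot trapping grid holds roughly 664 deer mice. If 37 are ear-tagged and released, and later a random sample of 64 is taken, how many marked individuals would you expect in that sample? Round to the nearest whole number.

expected recaptures ≈ 4

The marked fraction of the population is 37/664, so in a sample of 64 expect C·(M/N) marked.
E[R] = 37 × 64 / 664 = 2368 / 664 ≈ 3.6 → 4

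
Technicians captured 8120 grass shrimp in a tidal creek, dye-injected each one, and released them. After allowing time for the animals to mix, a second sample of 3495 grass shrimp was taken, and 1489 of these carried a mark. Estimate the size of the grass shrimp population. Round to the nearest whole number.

N ≈ 19,059

N = (8120 × 3495) / 1489 = 28379400 / 1489 ≈ 19059.4 → 19059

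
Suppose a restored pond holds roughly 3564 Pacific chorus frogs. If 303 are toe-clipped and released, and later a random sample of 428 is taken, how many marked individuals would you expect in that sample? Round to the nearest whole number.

expected recaptures ≈ 36

Expected recaptures E[R] = M·C / N.
E[R] = 303 × 428 / 3564 = 129684 / 3564 ≈ 36.4 → 36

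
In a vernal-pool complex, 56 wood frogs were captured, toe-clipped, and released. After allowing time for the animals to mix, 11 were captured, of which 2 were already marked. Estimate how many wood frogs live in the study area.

N = (56 × 11) / 2 = 616 / 2 = 308

N = 308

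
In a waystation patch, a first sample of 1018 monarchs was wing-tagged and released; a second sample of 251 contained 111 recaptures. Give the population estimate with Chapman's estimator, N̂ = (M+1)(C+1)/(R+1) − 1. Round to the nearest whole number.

N̂ = (1018+1)(251+1)/(111+1) − 1 = 1019·252/112 − 1
= 256788/112 − 1 ≈ 2292.8 − 1 ≈ 2291.8 → 2292

N ≈ 2292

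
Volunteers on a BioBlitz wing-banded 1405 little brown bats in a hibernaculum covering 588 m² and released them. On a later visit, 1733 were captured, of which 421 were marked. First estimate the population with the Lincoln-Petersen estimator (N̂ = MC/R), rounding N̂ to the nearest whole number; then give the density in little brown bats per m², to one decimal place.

N̂ = 1405·1733/421 = 2434865/421 ≈ 5783.5 → 5784
Density = N̂ / area = 5784 / 588 ≈ 9.84 → 9.8 per m²

density ≈ 9.8 little brown bats per m²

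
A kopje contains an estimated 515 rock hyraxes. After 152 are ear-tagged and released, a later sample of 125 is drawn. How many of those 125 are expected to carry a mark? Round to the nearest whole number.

expected recaptures ≈ 37

The marked fraction of the population is 152/515, so in a sample of 125 expect C·(M/N) marked.
E[R] = 152 × 125 / 515 = 19000 / 515 ≈ 36.9 → 37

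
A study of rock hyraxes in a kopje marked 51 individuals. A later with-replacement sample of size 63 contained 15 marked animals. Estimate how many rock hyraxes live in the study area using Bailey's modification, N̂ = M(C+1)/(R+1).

N̂ = 51·(63+1)/(15+1) = 51·64/16 = 3264/16 = 204

N = 204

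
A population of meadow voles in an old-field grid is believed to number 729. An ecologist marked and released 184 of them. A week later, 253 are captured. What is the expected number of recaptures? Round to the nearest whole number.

Expected recaptures E[R] = M·C / N.
E[R] = 184 × 253 / 729 = 46552 / 729 ≈ 63.9 → 64

expected recaptures ≈ 64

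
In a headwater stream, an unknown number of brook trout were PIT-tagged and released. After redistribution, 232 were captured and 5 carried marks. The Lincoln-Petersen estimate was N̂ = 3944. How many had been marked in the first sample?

M = 85

From N = M·C/R: M = N·R / C = 3944·5 / 232 = 19720 / 232 = 85.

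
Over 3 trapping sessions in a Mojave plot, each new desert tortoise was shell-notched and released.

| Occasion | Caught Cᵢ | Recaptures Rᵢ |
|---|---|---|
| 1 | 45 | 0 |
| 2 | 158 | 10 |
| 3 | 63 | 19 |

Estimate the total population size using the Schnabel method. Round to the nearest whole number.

Marked at large before each occasion: Mᵢ = Σⱼ<ᵢ (Cⱼ − Rⱼ) → M1=0, M2=45, M3=193
Σ MᵢCᵢ = 0·45 + 45·158 + 193·63 = 0 + 7110 + 12159 = 19269
Σ Rᵢ = 0 + 10 + 19 = 29
N̂ = 19269 / 29 ≈ 664.4 → 664

N ≈ 664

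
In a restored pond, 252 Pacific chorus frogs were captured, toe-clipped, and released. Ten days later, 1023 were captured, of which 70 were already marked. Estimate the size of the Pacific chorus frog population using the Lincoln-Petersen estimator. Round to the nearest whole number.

The marked fraction in the recapture sample should equal the marked fraction in the population: 70/1023 = 252/N.
N = (252 × 1023) / 70 = 257796 / 70 ≈ 3682.8 → 3683

N ≈ 3683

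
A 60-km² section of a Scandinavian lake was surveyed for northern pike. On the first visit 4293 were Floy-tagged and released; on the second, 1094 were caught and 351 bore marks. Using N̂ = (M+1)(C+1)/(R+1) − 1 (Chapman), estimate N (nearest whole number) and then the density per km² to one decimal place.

N̂ = 4294·1095/352 − 1 = 4701930/352 − 1 ≈ 13356.8 → 13357
Density = N̂ / area = 13357 / 60 ≈ 222.62 → 222.6 per km²

density ≈ 222.6 northern pike per km²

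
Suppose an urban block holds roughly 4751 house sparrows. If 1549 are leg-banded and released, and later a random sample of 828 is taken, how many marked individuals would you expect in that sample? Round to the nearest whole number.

Expected recaptures E[R] = M·C / N.
E[R] = 1549 × 828 / 4751 = 1282572 / 4751 ≈ 270.0 → 270

expected recaptures ≈ 270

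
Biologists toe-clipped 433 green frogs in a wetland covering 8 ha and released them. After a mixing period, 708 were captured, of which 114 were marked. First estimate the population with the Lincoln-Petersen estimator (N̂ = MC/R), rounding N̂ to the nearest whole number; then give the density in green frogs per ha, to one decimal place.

N̂ = 433·708/114 = 306564/114 ≈ 2689.2 → 2689
Density = N̂ / area = 2689 / 8 ≈ 336.12 → 336.1 per ha

density ≈ 336.1 green frogs per ha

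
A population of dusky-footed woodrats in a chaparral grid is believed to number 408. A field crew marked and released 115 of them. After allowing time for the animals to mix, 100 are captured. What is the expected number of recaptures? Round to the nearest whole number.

The marked fraction of the population is 115/408, so in a sample of 100 expect C·(M/N) marked.
E[R] = 115 × 100 / 408 = 11500 / 408 ≈ 28.2 → 28

expected recaptures ≈ 28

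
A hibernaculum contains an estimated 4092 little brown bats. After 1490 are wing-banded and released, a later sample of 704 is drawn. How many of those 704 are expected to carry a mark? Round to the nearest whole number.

The marked fraction of the population is 1490/4092, so in a sample of 704 expect C·(M/N) marked.
E[R] = 1490 × 704 / 4092 = 1048960 / 4092 ≈ 256.3 → 256

expected recaptures ≈ 256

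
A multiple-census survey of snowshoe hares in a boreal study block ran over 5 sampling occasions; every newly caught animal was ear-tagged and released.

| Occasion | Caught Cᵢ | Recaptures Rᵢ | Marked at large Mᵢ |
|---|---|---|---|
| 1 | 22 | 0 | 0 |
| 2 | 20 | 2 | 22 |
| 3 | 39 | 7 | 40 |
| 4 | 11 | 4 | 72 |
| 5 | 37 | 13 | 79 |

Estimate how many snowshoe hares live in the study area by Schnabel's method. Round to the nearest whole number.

N ≈ 220

Σ MᵢCᵢ = 0·22 + 22·20 + 40·39 + 72·11 + 79·37 = 0 + 440 + 1560 + 792 + 2923 = 5715
Σ Rᵢ = 0 + 2 + 7 + 4 + 13 = 26
N̂ = 5715 / 26 ≈ 219.8 → 220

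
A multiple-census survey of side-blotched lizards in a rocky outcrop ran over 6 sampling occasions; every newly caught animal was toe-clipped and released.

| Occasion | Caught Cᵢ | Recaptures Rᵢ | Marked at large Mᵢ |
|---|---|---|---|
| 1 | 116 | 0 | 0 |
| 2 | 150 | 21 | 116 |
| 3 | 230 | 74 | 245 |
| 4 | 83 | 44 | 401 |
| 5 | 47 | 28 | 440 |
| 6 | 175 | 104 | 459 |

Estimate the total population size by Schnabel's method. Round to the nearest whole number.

N ≈ 768

Σ MᵢCᵢ = 0·116 + 116·150 + 245·230 + 401·83 + 440·47 + 459·175 = 0 + 17400 + 56350 + 33283 + 20680 + 80325 = 208038
Σ Rᵢ = 0 + 21 + 74 + 44 + 28 + 104 = 271
N̂ = 208038 / 271 ≈ 767.7 → 768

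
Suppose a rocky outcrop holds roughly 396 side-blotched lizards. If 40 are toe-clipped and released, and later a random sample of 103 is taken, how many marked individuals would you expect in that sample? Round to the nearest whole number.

The marked fraction of the population is 40/396, so in a sample of 103 expect C·(M/N) marked.
E[R] = 40 × 103 / 396 = 4120 / 396 ≈ 10.4 → 10

expected recaptures ≈ 10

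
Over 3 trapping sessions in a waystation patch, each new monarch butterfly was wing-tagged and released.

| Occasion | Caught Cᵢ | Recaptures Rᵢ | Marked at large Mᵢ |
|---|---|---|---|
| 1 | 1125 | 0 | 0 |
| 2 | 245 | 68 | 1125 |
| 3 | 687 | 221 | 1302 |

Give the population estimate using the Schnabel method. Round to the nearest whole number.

N ≈ 4049

Σ MᵢCᵢ = 0·1125 + 1125·245 + 1302·687 = 0 + 275625 + 894474 = 1170099
Σ Rᵢ = 0 + 68 + 221 = 289
N̂ = 1170099 / 289 ≈ 4048.8 → 4049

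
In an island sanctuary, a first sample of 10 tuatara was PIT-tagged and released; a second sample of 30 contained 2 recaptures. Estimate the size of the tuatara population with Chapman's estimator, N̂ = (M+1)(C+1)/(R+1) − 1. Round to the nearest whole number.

N ≈ 113

N̂ = (10+1)(30+1)/(2+1) − 1 = 11·31/3 − 1
= 341/3 − 1 ≈ 113.7 − 1 ≈ 112.7 → 113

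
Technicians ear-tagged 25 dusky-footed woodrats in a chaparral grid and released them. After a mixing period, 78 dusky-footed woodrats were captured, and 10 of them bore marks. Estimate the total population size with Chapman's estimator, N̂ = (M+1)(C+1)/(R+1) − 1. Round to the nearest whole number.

N̂ = (25+1)(78+1)/(10+1) − 1 = 26·79/11 − 1
= 2054/11 − 1 ≈ 186.7 − 1 ≈ 185.7 → 186

N ≈ 186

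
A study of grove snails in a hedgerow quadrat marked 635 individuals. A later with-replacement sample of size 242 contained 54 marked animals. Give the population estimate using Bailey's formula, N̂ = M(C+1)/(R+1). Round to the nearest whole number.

N ≈ 2806

N̂ = 635·(242+1)/(54+1) = 635·243/55 = 154305/55 ≈ 2805.5 → 2806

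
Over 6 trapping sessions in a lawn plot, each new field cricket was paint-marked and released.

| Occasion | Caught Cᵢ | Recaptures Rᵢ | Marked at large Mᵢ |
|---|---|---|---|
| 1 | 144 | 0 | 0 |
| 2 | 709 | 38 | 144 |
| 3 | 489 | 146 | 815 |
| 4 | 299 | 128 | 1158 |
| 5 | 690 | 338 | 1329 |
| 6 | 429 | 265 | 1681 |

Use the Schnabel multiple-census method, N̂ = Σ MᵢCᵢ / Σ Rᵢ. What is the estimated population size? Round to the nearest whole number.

N ≈ 2716

Σ MᵢCᵢ = 0·144 + 144·709 + 815·489 + 1158·299 + 1329·690 + 1681·429 = 0 + 102096 + 398535 + 346242 + 917010 + 721149 = 2485032
Σ Rᵢ = 0 + 38 + 146 + 128 + 338 + 265 = 915
N̂ = 2485032 / 915 ≈ 2715.9 → 2716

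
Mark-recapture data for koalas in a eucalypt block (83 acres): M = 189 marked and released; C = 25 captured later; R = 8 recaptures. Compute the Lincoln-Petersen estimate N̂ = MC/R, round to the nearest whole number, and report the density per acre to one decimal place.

N̂ = 189·25/8 = 4725/8 ≈ 590.6 → 591
Density = N̂ / area = 591 / 83 ≈ 7.12 → 7.1 per acre

density ≈ 7.1 koalas per acre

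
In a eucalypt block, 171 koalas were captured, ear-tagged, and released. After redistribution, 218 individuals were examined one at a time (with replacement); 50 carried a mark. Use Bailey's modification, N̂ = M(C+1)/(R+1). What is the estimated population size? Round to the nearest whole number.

N ≈ 734

N̂ = 171·(218+1)/(50+1) = 171·219/51 = 37449/51 ≈ 734.3 → 734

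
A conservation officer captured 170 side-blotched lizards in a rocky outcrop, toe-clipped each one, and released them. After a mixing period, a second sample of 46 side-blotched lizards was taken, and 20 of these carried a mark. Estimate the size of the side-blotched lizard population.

N = 391

N = (170 × 46) / 20 = 7820 / 20 = 391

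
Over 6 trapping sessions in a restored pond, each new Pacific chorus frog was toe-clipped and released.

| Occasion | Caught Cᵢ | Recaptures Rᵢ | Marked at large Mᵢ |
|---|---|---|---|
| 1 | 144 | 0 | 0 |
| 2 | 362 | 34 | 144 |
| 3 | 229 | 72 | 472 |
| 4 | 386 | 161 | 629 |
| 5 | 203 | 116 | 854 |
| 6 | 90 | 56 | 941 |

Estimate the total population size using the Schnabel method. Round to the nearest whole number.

Σ MᵢCᵢ = 0·144 + 144·362 + 472·229 + 629·386 + 854·203 + 941·90 = 0 + 52128 + 108088 + 242794 + 173362 + 84690 = 661062
Σ Rᵢ = 0 + 34 + 72 + 161 + 116 + 56 = 439
N̂ = 661062 / 439 ≈ 1505.8 → 1506

N ≈ 1506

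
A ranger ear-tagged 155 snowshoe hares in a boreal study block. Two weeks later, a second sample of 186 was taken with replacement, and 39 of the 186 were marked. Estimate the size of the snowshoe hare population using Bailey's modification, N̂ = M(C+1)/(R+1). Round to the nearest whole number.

N ≈ 725

N̂ = 155·(186+1)/(39+1) = 155·187/40 = 28985/40 ≈ 724.6 → 725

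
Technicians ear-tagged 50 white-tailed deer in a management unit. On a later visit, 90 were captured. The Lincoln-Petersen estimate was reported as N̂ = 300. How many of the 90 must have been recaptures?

R = 15

From N = M·C/R: R = M·C / N = 50·90 / 300 = 4500 / 300 = 15.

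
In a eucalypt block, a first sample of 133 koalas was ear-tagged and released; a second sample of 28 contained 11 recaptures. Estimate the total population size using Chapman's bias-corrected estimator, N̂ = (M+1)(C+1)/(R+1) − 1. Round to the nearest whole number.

N ≈ 323

N̂ = (133+1)(28+1)/(11+1) − 1 = 134·29/12 − 1
= 3886/12 − 1 ≈ 323.8 − 1 ≈ 322.8 → 323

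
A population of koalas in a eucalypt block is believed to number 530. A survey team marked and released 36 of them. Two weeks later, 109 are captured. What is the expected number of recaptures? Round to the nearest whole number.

expected recaptures ≈ 7

Expected recaptures E[R] = M·C / N.
E[R] = 36 × 109 / 530 = 3924 / 530 ≈ 7.4 → 7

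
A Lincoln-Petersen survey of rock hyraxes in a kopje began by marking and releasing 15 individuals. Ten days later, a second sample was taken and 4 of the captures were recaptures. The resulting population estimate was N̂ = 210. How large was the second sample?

C = 56

From N = M·C/R: C = N·R / M = 210·4 / 15 = 840 / 15 = 56.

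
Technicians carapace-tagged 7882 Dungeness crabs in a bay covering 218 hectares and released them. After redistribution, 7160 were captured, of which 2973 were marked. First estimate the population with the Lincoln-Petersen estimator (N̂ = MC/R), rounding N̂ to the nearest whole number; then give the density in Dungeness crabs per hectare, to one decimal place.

N̂ = 7882·7160/2973 = 56435120/2973 ≈ 18982.5 → 18983
Density = N̂ / area = 18983 / 218 ≈ 87.08 → 87.1 per hectare

density ≈ 87.1 Dungeness crabs per hectare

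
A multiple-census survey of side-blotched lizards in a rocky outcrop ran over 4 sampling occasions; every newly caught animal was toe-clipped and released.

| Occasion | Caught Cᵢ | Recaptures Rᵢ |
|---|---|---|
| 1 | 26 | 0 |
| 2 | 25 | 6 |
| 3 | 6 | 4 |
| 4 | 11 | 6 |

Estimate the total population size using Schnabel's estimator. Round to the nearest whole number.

Marked at large before each occasion: Mᵢ = Σⱼ<ᵢ (Cⱼ − Rⱼ) → M1=0, M2=26, M3=45, M4=47
Σ MᵢCᵢ = 0·26 + 26·25 + 45·6 + 47·11 = 0 + 650 + 270 + 517 = 1437
Σ Rᵢ = 0 + 6 + 4 + 6 = 16
N̂ = 1437 / 16 ≈ 89.8 → 90

N ≈ 90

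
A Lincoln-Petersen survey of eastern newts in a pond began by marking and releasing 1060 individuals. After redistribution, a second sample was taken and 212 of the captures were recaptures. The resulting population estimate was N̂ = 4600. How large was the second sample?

C = 920

From N = M·C/R: C = N·R / M = 4600·212 / 1060 = 975200 / 1060 = 920.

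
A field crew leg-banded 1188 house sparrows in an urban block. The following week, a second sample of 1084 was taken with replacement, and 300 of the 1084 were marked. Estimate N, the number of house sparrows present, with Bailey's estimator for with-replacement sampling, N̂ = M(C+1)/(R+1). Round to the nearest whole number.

N ≈ 4282

N̂ = 1188·(1084+1)/(300+1) = 1188·1085/301 = 1288980/301 ≈ 4282.3 → 4282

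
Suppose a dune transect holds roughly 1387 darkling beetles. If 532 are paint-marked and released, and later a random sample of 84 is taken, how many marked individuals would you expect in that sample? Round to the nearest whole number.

expected recaptures ≈ 32

Expected recaptures E[R] = M·C / N.
E[R] = 532 × 84 / 1387 = 44688 / 1387 ≈ 32.2 → 32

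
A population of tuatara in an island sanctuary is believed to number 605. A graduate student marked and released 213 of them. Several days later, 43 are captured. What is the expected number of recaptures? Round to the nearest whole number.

expected recaptures ≈ 15

The marked fraction of the population is 213/605, so in a sample of 43 expect C·(M/N) marked.
E[R] = 213 × 43 / 605 = 9159 / 605 ≈ 15.1 → 15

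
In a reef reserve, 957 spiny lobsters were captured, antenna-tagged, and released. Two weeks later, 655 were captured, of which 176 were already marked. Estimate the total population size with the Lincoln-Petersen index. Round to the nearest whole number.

Lincoln-Petersen assumes M/N = R/C, so N = M·C / R.
N = (957 × 655) / 176 = 626835 / 176 ≈ 3561.6 → 3562

N ≈ 3562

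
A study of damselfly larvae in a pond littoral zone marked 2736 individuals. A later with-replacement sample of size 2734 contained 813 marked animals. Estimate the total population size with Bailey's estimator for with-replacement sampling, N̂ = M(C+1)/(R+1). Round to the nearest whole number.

N̂ = 2736·(2734+1)/(813+1) = 2736·2735/814 = 7482960/814 ≈ 9192.8 → 9193

N ≈ 9193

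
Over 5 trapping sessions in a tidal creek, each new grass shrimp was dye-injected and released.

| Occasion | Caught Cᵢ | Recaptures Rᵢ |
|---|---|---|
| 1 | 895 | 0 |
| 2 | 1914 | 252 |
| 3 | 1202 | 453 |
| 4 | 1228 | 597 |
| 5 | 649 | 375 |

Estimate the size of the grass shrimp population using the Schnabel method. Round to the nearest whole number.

N ≈ 6799

Marked at large before each occasion: Mᵢ = Σⱼ<ᵢ (Cⱼ − Rⱼ) → M1=0, M2=895, M3=2557, M4=3306, M5=3937
Σ MᵢCᵢ = 0·895 + 895·1914 + 2557·1202 + 3306·1228 + 3937·649 = 0 + 1713030 + 3073514 + 4059768 + 2555113 = 11401425
Σ Rᵢ = 0 + 252 + 453 + 597 + 375 = 1677
N̂ = 11401425 / 1677 ≈ 6798.7 → 6799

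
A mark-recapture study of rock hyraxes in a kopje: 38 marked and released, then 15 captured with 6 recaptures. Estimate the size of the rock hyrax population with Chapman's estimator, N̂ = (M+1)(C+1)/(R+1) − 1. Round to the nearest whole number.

N̂ = (38+1)(15+1)/(6+1) − 1 = 39·16/7 − 1
= 624/7 − 1 ≈ 89.1 − 1 ≈ 88.1 → 88

N ≈ 88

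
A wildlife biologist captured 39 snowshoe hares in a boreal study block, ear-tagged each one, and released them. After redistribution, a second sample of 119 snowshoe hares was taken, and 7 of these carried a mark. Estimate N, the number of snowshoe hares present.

N = (39 × 119) / 7 = 4641 / 7 = 663

N = 663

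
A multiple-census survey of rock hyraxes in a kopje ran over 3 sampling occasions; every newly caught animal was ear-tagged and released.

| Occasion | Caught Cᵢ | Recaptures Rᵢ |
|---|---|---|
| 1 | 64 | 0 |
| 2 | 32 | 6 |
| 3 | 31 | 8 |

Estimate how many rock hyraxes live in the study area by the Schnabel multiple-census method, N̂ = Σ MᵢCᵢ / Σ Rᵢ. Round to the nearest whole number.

N ≈ 346

Marked at large before each occasion: Mᵢ = Σⱼ<ᵢ (Cⱼ − Rⱼ) → M1=0, M2=64, M3=90
Σ MᵢCᵢ = 0·64 + 64·32 + 90·31 = 0 + 2048 + 2790 = 4838
Σ Rᵢ = 0 + 6 + 8 = 14
N̂ = 4838 / 14 ≈ 345.6 → 346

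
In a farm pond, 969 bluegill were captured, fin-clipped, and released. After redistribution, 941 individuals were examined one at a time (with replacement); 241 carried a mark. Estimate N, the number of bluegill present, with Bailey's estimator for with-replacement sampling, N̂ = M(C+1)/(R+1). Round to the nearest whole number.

N̂ = 969·(941+1)/(241+1) = 969·942/242 = 912798/242 ≈ 3771.9 → 3772

N ≈ 3772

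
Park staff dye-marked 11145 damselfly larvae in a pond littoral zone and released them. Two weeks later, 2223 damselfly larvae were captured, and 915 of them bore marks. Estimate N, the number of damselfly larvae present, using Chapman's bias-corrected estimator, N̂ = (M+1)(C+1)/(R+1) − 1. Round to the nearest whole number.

N̂ = (11145+1)(2223+1)/(915+1) − 1 = 11146·2224/916 − 1
= 24788704/916 − 1 ≈ 27061.9 − 1 ≈ 27060.9 → 27061

N ≈ 27,061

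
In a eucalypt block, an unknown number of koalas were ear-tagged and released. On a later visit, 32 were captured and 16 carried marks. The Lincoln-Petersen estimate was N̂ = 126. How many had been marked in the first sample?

M = 63

From N = M·C/R: M = N·R / C = 126·16 / 32 = 2016 / 32 = 63.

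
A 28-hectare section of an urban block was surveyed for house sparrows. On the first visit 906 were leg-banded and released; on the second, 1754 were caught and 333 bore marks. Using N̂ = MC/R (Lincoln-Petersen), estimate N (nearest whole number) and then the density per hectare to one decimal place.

N̂ = 906·1754/333 = 1589124/333 ≈ 4772.1 → 4772
Density = N̂ / area = 4772 / 28 ≈ 170.43 → 170.4 per hectare

density ≈ 170.4 house sparrows per hectare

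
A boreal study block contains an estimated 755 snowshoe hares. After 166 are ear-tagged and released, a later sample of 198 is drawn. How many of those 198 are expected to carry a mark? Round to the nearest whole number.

The marked fraction of the population is 166/755, so in a sample of 198 expect C·(M/N) marked.
E[R] = 166 × 198 / 755 = 32868 / 755 ≈ 43.5 → 44

expected recaptures ≈ 44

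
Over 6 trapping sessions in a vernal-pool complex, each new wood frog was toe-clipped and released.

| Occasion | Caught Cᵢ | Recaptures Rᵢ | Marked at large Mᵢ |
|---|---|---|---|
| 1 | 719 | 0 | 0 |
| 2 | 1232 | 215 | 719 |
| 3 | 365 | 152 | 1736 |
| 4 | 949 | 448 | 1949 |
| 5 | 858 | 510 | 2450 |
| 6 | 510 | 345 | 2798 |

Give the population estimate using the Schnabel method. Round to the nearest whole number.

Σ MᵢCᵢ = 0·719 + 719·1232 + 1736·365 + 1949·949 + 2450·858 + 2798·510 = 0 + 885808 + 633640 + 1849601 + 2102100 + 1426980 = 6898129
Σ Rᵢ = 0 + 215 + 152 + 448 + 510 + 345 = 1670
N̂ = 6898129 / 1670 ≈ 4130.6 → 4131

N ≈ 4131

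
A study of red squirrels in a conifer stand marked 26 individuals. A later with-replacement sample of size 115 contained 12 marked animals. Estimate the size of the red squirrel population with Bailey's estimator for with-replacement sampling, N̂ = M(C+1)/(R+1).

N̂ = 26·(115+1)/(12+1) = 26·116/13 = 3016/13 = 232

N = 232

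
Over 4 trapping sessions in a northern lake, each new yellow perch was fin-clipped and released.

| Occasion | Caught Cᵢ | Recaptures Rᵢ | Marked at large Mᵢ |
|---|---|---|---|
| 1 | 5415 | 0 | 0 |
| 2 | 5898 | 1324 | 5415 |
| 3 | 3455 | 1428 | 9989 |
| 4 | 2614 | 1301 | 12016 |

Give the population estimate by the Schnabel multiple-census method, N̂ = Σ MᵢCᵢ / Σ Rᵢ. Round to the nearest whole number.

Σ MᵢCᵢ = 0·5415 + 5415·5898 + 9989·3455 + 12016·2614 = 0 + 31937670 + 34511995 + 31409824 = 97859489
Σ Rᵢ = 0 + 1324 + 1428 + 1301 = 4053
N̂ = 97859489 / 4053 ≈ 24145.0 → 24145

N ≈ 24,145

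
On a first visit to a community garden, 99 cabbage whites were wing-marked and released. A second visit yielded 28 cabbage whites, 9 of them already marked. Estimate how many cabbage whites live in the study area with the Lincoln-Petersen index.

N = (99 × 28) / 9 = 2772 / 9 = 308

N = 308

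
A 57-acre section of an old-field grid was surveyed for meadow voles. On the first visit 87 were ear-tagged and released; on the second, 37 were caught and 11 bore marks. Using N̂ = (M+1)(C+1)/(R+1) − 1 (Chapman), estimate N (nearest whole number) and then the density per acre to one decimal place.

N̂ = 88·38/12 − 1 = 3344/12 − 1 ≈ 277.7 → 278
Density = N̂ / area = 278 / 57 ≈ 4.88 → 4.9 per acre

density ≈ 4.9 meadow voles per acre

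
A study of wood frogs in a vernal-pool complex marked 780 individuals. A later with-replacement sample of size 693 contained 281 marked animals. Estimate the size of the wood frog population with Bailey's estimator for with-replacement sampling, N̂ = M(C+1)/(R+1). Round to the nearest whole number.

N ≈ 1920

N̂ = 780·(693+1)/(281+1) = 780·694/282 = 541320/282 ≈ 1919.6 → 1920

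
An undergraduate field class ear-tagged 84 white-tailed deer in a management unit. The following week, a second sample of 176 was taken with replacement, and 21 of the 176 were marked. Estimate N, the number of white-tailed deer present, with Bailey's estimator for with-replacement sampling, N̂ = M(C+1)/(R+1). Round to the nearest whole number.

N ≈ 676

N̂ = 84·(176+1)/(21+1) = 84·177/22 = 14868/22 ≈ 675.8 → 676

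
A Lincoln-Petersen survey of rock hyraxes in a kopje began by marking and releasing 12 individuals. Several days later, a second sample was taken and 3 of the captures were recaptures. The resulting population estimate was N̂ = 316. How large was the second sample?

C = 79

From N = M·C/R: C = N·R / M = 316·3 / 12 = 948 / 12 = 79.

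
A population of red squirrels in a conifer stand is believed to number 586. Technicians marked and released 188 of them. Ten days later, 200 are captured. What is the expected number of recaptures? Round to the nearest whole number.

expected recaptures ≈ 64

The marked fraction of the population is 188/586, so in a sample of 200 expect C·(M/N) marked.
E[R] = 188 × 200 / 586 = 37600 / 586 ≈ 64.2 → 64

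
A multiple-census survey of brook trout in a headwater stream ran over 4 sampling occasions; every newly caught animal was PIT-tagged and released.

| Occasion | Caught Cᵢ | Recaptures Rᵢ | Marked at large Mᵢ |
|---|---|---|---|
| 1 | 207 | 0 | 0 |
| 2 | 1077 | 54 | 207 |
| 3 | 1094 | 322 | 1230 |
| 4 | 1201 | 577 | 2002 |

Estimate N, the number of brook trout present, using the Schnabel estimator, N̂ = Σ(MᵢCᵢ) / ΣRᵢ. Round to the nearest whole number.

N ≈ 4169

Σ MᵢCᵢ = 0·207 + 207·1077 + 1230·1094 + 2002·1201 = 0 + 222939 + 1345620 + 2404402 = 3972961
Σ Rᵢ = 0 + 54 + 322 + 577 = 953
N̂ = 3972961 / 953 ≈ 4168.9 → 4169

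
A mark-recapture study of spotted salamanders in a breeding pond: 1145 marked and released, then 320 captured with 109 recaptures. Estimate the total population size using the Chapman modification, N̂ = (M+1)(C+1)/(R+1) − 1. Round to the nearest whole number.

N ≈ 3343

N̂ = (1145+1)(320+1)/(109+1) − 1 = 1146·321/110 − 1
= 367866/110 − 1 ≈ 3344.2 − 1 ≈ 3343.2 → 3343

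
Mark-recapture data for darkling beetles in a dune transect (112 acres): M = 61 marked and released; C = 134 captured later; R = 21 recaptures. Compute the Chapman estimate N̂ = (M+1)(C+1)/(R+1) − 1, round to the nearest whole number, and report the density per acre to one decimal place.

density ≈ 3.4 darkling beetles per acre

N̂ = 62·135/22 − 1 = 8370/22 − 1 ≈ 379.45 → 379
Density = N̂ / area = 379 / 112 ≈ 3.38 → 3.4 per acre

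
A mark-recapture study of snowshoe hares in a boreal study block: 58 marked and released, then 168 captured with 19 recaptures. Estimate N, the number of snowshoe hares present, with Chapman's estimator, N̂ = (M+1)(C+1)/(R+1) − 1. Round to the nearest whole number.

N ≈ 498

N̂ = (58+1)(168+1)/(19+1) − 1 = 59·169/20 − 1
= 9971/20 − 1 ≈ 498.6 − 1 ≈ 497.6 → 498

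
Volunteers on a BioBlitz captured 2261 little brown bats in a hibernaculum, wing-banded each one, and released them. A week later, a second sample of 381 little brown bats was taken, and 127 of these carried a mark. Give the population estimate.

N = 6783

The marked fraction in the recapture sample should equal the marked fraction in the population: 127/381 = 2261/N.
N = (2261 × 381) / 127 = 861441 / 127 = 6783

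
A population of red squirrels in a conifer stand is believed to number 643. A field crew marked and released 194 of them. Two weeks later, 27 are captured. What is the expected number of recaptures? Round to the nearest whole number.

expected recaptures ≈ 8

Expected recaptures E[R] = M·C / N.
E[R] = 194 × 27 / 643 = 5238 / 643 ≈ 8.1 → 8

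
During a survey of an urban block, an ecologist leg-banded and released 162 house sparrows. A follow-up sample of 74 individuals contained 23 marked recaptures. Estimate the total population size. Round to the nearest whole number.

N ≈ 521

N = (162 × 74) / 23 = 11988 / 23 ≈ 521.2 → 521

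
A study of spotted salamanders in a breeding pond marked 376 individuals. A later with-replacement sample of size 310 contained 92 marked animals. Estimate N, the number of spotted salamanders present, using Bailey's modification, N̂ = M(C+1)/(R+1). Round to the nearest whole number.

N̂ = 376·(310+1)/(92+1) = 376·311/93 = 116936/93 ≈ 1257.4 → 1257

N ≈ 1257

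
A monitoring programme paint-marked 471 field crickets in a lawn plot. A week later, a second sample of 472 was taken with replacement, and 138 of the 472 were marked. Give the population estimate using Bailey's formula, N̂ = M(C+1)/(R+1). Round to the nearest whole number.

N̂ = 471·(472+1)/(138+1) = 471·473/139 = 222783/139 ≈ 1602.8 → 1603

N ≈ 1603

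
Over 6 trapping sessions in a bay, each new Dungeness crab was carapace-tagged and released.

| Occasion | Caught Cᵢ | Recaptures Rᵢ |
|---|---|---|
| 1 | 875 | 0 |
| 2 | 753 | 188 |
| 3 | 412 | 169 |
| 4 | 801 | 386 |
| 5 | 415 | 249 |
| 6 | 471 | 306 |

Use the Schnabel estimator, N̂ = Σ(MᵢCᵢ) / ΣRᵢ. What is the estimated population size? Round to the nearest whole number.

N ≈ 3496

Marked at large before each occasion: Mᵢ = Σⱼ<ᵢ (Cⱼ − Rⱼ) → M1=0, M2=875, M3=1440, M4=1683, M5=2098, M6=2264
Σ MᵢCᵢ = 0·875 + 875·753 + 1440·412 + 1683·801 + 2098·415 + 2264·471 = 0 + 658875 + 593280 + 1348083 + 870670 + 1066344 = 4537252
Σ Rᵢ = 0 + 188 + 169 + 386 + 249 + 306 = 1298
N̂ = 4537252 / 1298 ≈ 3495.6 → 3496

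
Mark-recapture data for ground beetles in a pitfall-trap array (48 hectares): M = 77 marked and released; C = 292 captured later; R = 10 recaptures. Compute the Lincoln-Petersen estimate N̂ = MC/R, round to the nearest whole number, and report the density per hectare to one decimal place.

N̂ = 77·292/10 = 22484/10 ≈ 2248.4 → 2248
Density = N̂ / area = 2248 / 48 ≈ 46.83 → 46.8 per hectare

density ≈ 46.8 ground beetles per hectare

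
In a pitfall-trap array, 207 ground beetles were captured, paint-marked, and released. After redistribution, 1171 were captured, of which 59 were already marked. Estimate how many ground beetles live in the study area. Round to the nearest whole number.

N ≈ 4108

N = (207 × 1171) / 59 = 242397 / 59 ≈ 4108.4 → 4108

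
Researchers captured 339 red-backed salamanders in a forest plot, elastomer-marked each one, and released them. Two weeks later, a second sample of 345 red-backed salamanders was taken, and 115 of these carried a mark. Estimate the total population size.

The marked fraction in the recapture sample should equal the marked fraction in the population: 115/345 = 339/N.
N = (339 × 345) / 115 = 116955 / 115 = 1017

N = 1017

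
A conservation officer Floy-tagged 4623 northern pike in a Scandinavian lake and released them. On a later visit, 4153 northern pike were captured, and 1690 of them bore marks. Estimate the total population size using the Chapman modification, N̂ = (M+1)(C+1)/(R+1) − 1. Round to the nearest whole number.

N ≈ 11,358

N̂ = (4623+1)(4153+1)/(1690+1) − 1 = 4624·4154/1691 − 1
= 19208096/1691 − 1 ≈ 11359.0 − 1 ≈ 11358.0 → 11358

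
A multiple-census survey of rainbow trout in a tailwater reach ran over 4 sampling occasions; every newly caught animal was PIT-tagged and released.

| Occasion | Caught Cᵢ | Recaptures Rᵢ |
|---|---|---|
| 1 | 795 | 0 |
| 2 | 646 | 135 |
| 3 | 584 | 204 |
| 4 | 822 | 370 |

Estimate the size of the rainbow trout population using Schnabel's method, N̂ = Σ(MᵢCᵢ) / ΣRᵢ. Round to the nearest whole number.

N ≈ 3755

Marked at large before each occasion: Mᵢ = Σⱼ<ᵢ (Cⱼ − Rⱼ) → M1=0, M2=795, M3=1306, M4=1686
Σ MᵢCᵢ = 0·795 + 795·646 + 1306·584 + 1686·822 = 0 + 513570 + 762704 + 1385892 = 2662166
Σ Rᵢ = 0 + 135 + 204 + 370 = 709
N̂ = 2662166 / 709 ≈ 3754.8 → 3755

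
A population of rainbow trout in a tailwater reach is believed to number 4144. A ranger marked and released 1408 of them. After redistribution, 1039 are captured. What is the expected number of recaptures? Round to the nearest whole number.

The marked fraction of the population is 1408/4144, so in a sample of 1039 expect C·(M/N) marked.
E[R] = 1408 × 1039 / 4144 = 1462912 / 4144 ≈ 353.0 → 353

expected recaptures ≈ 353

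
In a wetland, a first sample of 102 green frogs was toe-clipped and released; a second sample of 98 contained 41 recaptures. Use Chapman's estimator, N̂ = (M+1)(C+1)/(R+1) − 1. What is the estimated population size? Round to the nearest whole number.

N̂ = (102+1)(98+1)/(41+1) − 1 = 103·99/42 − 1
= 10197/42 − 1 ≈ 242.8 − 1 ≈ 241.8 → 242

N ≈ 242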